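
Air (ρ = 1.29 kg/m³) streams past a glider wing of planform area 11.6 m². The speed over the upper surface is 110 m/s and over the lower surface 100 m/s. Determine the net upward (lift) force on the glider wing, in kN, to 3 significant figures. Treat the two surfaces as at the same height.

With equal heights on the two surfaces, Bernoulli gives P_lower − P_upper = ½ρ(v_upper² − v_lower²).
ΔP = ½·1.29·(110² − 100²) = 1350 Pa.
Lift = ΔP · A = 1350 × 11.6 = 15700 N.

F ≈ 15.7 kN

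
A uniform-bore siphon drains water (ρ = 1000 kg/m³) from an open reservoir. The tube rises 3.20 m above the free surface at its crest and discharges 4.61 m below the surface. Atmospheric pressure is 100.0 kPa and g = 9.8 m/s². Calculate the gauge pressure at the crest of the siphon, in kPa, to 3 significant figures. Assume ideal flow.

P_gauge ≈ -76.5 kPa

Bernoulli surface→outlet gives ½v² = g·h_out, so v = √(2·9.8·4.61) = 9.51 m/s.
Continuity keeps v the same throughout the tube; from surface to crest, P_atm + 0 = P_top + ½ρv² + ρg·h_top.
P_top = 100000 − ½·1000·9.51² − 1000·9.8·3.20 = 23500 Pa. So P_gauge = P_top − P_atm = -76500 Pa.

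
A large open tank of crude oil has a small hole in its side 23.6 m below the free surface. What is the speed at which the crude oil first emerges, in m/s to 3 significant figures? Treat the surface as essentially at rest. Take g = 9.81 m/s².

v = 21.5 m/s

Bernoulli from surface to hole (P equal, v_surface ≈ 0): v = √(2gh) = √(2×9.81×23.6) = 21.5 m/s.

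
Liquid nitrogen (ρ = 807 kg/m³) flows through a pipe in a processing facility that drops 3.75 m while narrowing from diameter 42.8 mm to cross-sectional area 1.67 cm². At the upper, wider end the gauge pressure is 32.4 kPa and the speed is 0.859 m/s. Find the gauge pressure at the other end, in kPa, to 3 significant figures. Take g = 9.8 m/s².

P₂ = 40.3 kPa

Mass conservation (A₁v₁ = A₂v₂) gives v₂ = 0.859 × 14.4/1.67 = 7.40 m/s.
Energy conservation along the streamline gives P₂ = P₁ − ½ρ(v₂² − v₁²) − ρg(h₂ − h₁).
P₂ = 32400 + ½·807·(0.859² − 7.40²) − 807·9.8·(−3.75) = 32400 + (-21800) − (-29700) = 40300 Pa.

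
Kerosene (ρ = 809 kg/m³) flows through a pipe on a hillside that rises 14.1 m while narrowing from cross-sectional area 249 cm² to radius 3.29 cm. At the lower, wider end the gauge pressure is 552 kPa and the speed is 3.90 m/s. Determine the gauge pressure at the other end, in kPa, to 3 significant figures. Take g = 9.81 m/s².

By continuity, v₂ = v₁·A₁/A₂ = 3.90·(249/34.0) = 28.6 m/s.
Bernoulli: P₁ + ½ρv₁² + ρg h₁ = P₂ + ½ρv₂² + ρg h₂, so P₂ = P₁ + ½ρ(v₁² − v₂²) − ρg(h₂ − h₁).
P₂ = 552000 + ½·809·(3.90² − 28.6²) − 809·9.81·(+14.1) = 552000 + (-324000) − (112000) = 116000 Pa.

P₂ ≈ 116 kPa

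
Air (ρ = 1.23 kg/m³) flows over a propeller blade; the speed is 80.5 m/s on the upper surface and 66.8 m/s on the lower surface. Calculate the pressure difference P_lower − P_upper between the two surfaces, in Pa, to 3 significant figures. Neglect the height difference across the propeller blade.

With negligible Δh, P + ½ρv² is constant, so P_low − P_up = ½ρ(v_up² − v_low²).
ΔP = ½·1.23·(80.5² − 66.8²) = 1240 Pa.

ΔP ≈ 1240 Pa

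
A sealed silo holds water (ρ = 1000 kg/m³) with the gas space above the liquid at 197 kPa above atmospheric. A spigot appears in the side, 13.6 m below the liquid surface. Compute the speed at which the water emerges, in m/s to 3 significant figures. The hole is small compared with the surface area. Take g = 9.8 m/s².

Take point 1 at the surface (v₁ ≈ 0) and point 2 at the hole (at atmospheric pressure). Bernoulli: P₁ + ρg h = P_atm + ½ρv₂².
With P₁ − P_atm = 197000 Pa, v₂ = √(2gh + 2ΔP/ρ) = √(2·9.8·13.6 + 2·197000/1000) = 25.7 m/s.

v ≈ 25.7 m/s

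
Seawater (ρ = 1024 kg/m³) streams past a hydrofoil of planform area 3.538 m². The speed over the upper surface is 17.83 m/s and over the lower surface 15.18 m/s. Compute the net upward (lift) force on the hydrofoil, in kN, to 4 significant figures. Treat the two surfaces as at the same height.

From P + ½ρv² = const at equal height, P_low − P_up = ½ρ(v_up² − v_low²).
ΔP = ½·1024·(17.83² − 15.18²) = 44790 Pa.
Lift = ΔP · A = 44790 × 3.538 = 158500 N.

F = 158.5 kN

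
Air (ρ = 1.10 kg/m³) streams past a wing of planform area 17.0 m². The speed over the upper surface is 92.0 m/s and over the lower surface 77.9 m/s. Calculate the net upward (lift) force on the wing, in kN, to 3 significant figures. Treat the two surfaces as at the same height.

F = 22.4 kN

The faster flow above has the lower pressure; Bernoulli (same height) gives ΔP = ½ρ(v_up² − v_low²).
ΔP = ½·1.10·(92.0² − 77.9²) = 1320 Pa.
Lift = ΔP · A = 1320 × 17.0 = 22400 N.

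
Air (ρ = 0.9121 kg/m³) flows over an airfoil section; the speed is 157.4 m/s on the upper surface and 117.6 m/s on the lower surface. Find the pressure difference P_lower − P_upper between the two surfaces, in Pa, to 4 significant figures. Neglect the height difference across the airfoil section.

The pressure is lower where the speed is higher: ΔP = ½ρ(v_up² − v_low²).
ΔP = ½·0.9121·(157.4² − 117.6²) = 4991 Pa.

ΔP ≈ 4991 Pa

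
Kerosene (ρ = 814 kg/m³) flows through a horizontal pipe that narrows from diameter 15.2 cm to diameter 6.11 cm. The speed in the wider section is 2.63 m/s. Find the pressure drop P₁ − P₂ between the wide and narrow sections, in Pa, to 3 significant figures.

Mass conservation (A₁v₁ = A₂v₂) gives v₂ = 2.63 × 181/29.3 = 16.3 m/s.
With no height change, Bernoulli's equation is P₁ + ½ρv₁² = P₂ + ½ρv₂².
P₁ − P₂ = ½·814·(16.3² − 2.63²) = ½·814·258 = 105000 Pa.

105000 Pa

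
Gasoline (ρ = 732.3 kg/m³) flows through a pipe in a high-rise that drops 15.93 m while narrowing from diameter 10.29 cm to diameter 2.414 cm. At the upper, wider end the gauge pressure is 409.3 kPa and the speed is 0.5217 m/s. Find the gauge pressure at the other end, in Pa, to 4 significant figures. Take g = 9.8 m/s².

P₂ ≈ 490800 Pa

The volume flow rate is constant, so v₂ = (A₁/A₂)v₁ = (83.16/4.577)·0.5217 = 9.479 m/s.
Bernoulli: P₁ + ½ρv₁² + ρg h₁ = P₂ + ½ρv₂² + ρg h₂, so P₂ = P₁ + ½ρ(v₁² − v₂²) − ρg(h₂ − h₁).
P₂ = 409300 + ½·732.3·(0.5217² − 9.479²) − 732.3·9.8·(−15.93) = 409300 + (-32800) − (-114300) = 490800 Pa.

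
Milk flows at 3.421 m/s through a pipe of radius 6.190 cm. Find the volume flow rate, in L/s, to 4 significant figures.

41.18 L/s

Q = A·v = 0.01204 m² × 3.421 m/s = 0.04118 m³/s.
Converting: 0.04118 m³/s × 1000 = 41.18 L/s.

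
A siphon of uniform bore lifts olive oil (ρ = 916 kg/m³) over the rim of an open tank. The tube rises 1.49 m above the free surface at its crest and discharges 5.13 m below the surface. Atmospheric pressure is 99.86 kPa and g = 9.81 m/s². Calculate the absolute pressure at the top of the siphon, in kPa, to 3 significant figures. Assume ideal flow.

Bernoulli surface→outlet gives ½v² = g·h_out, so v = √(2·9.81·5.13) = 10.0 m/s.
Continuity keeps v the same throughout the tube; from surface to crest, P_atm + 0 = P_top + ½ρv² + ρg·h_top.
P_top = 99860 − ½·916·10.0² − 916·9.81·1.49 = 40400 Pa.

P_top ≈ 40.4 kPa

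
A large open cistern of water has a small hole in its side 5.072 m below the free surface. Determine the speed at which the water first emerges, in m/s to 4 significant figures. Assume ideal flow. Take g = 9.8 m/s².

Torricelli's result v = √(2gh) gives v = √(2·9.8·5.072) = 9.971 m/s.

v = 9.971 m/s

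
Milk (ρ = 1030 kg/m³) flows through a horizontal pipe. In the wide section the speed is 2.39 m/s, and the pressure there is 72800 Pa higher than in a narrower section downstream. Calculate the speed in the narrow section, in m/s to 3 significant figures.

Horizontal Bernoulli: P₁ + ½ρv₁² = P₂ + ½ρv₂², so v₂² = v₁² + 2(P₁ − P₂)/ρ.
v₂ = √(2.39² + 2·72800/1030) = √(5.71 + 141) = 12.1 m/s.

v₂ ≈ 12.1 m/s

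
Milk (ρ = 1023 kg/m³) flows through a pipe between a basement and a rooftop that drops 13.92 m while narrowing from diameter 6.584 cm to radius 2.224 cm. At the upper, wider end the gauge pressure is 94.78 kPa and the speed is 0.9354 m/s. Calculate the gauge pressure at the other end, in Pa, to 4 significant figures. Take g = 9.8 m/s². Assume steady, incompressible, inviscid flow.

P₂ = 232600 Pa

Mass conservation (A₁v₁ = A₂v₂) gives v₂ = 0.9354 × 34.05/15.54 = 2.049 m/s.
Bernoulli: P₁ + ½ρv₁² + ρg h₁ = P₂ + ½ρv₂² + ρg h₂, so P₂ = P₁ + ½ρ(v₁² − v₂²) − ρg(h₂ − h₁).
P₂ = 94780 + ½·1023·(0.9354² − 2.049²) − 1023·9.8·(−13.92) = 94780 + (-1701) − (-139600) = 232600 Pa.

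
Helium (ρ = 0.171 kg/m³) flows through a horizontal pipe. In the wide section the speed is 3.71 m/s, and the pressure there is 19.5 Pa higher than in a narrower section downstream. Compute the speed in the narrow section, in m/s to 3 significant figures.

v₂ ≈ 15.6 m/s

Horizontal Bernoulli: P₁ + ½ρv₁² = P₂ + ½ρv₂², so v₂² = v₁² + 2(P₁ − P₂)/ρ.
v₂ = √(3.71² + 2·19.5/0.171) = √(13.8 + 228) = 15.6 m/s.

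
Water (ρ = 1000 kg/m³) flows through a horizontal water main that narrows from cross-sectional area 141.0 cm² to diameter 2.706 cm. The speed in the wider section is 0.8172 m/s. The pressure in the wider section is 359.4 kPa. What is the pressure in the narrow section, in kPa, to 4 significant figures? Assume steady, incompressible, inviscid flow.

The volume flow rate is constant, so v₂ = (A₁/A₂)v₁ = (141.0/5.751)·0.8172 = 20.04 m/s.
Along the horizontal streamline, P + ½ρv² is constant.
P₂ = P₁ − ½ρ(v₂² − v₁²) = 359400 − ½·1000·(20.04² − 0.8172²) = 359400 − 200400 = 159000 Pa.

159.0 kPa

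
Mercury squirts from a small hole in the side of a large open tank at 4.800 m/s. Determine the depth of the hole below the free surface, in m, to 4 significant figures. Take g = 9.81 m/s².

Inverting v = √(2gh) gives h = v² / 2g.
h = 4.800²/(2·9.81) = 23.04/19.62 = 1.174 m.

h = 1.174 m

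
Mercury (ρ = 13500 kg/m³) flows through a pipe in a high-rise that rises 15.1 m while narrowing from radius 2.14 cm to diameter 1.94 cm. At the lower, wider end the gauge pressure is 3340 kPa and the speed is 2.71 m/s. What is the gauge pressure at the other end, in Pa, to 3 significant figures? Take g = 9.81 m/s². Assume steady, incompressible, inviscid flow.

P₂ ≈ 215000 Pa

By continuity, v₂ = v₁·A₁/A₂ = 2.71·(14.4/2.96) = 13.2 m/s.
Energy conservation along the streamline gives P₂ = P₁ − ½ρ(v₂² − v₁²) − ρg(h₂ − h₁).
P₂ = 3340000 + ½·13500·(2.71² − 13.2²) − 13500·9.81·(+15.1) = 3340000 + (-1120000) − (2000000) = 215000 Pa.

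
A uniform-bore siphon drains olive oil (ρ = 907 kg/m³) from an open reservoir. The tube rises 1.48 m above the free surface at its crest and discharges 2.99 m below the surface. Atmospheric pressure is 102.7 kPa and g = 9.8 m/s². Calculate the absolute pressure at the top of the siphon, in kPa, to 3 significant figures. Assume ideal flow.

From the surface to the outlet (both open to atmosphere, surface at rest): v = √(2g·h_out) = √(2·9.8·2.99) = 7.66 m/s.
With constant cross-section the crest speed equals v; applying Bernoulli from the surface up to the crest, P_top = P_atm − ½ρv² − ρg·h_top.
P_top = 102700 − ½·907·7.66² − 907·9.8·1.48 = 63000 Pa.

P_top ≈ 63.0 kPa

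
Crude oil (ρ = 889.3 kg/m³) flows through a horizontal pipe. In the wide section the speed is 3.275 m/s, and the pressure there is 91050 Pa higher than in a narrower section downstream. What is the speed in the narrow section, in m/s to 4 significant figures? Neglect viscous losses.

With h₁ = h₂, rearranging Bernoulli gives v₂ = √(v₁² + 2ΔP/ρ).
v₂ = √(3.275² + 2·91050/889.3) = √(10.73 + 204.8) = 14.68 m/s.

v₂ ≈ 14.68 m/s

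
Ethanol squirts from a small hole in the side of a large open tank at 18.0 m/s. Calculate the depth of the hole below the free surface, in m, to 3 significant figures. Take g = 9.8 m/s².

Torricelli: v = √(2gh), so h = v²/(2g).
h = 18.0²/(2·9.8) = 324/19.60 = 16.5 m.

h ≈ 16.5 m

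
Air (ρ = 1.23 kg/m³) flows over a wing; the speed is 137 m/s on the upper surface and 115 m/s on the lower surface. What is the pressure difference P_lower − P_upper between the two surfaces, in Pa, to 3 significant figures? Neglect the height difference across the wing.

3410 Pa

Bernoulli (same height): P_lower − P_upper = ½ρ(v_upper² − v_lower²).
ΔP = ½·1.23·(137² − 115²) = 3410 Pa.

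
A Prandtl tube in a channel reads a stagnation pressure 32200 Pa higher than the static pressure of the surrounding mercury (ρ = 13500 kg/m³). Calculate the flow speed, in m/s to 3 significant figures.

Bernoulli between the free stream and the stagnation point: ½ρv² = P_stag − P_static.
v = √(2ΔP/ρ) = √(2·32200/13500) = 2.18 m/s.

v ≈ 2.18 m/s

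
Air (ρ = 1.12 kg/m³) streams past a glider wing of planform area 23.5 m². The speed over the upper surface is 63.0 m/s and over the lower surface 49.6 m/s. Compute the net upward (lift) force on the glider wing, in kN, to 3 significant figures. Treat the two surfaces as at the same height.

From P + ½ρv² = const at equal height, P_low − P_up = ½ρ(v_up² − v_low²).
ΔP = ½·1.12·(63.0² − 49.6²) = 845 Pa.
Lift = ΔP · A = 845 × 23.5 = 19900 N.

F ≈ 19.9 kN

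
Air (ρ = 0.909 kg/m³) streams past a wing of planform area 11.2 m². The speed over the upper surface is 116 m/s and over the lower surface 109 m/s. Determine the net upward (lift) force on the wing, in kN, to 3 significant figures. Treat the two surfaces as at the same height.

With equal heights on the two surfaces, Bernoulli gives P_lower − P_upper = ½ρ(v_upper² − v_lower²).
ΔP = ½·0.909·(116² − 109²) = 716 Pa.
Lift = ΔP · A = 716 × 11.2 = 8020 N.

F ≈ 8.02 kN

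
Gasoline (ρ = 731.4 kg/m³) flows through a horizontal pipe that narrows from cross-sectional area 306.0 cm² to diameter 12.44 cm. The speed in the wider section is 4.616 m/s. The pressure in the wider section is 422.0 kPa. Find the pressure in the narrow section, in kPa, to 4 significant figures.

Mass conservation (A₁v₁ = A₂v₂) gives v₂ = 4.616 × 306.0/121.5 = 11.62 m/s.
The pipe is horizontal, so Bernoulli reduces to P₁ + ½ρv₁² = P₂ + ½ρv₂².
P₂ = P₁ − ½ρ(v₂² − v₁²) = 422000 − ½·731.4·(11.62² − 4.616²) = 422000 − 41600 = 380400 Pa.

P₂ ≈ 380.4 kPa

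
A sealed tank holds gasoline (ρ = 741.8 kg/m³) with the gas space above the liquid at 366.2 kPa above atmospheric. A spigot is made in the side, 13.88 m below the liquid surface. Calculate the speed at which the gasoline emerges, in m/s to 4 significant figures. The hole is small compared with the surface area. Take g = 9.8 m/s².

35.49 m/s

Take point 1 at the surface (v₁ ≈ 0) and point 2 at the hole (at atmospheric pressure). Bernoulli: P₁ + ρg h = P_atm + ½ρv₂².
With P₁ − P_atm = 366200 Pa, v₂ = √(2gh + 2ΔP/ρ) = √(2·9.8·13.88 + 2·366200/741.8) = 35.49 m/s.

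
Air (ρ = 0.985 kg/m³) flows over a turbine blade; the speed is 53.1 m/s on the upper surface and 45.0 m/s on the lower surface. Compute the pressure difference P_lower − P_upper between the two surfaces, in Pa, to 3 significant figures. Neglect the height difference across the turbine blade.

With negligible Δh, P + ½ρv² is constant, so P_low − P_up = ½ρ(v_up² − v_low²).
ΔP = ½·0.985·(53.1² − 45.0²) = 391 Pa.

ΔP ≈ 391 Pa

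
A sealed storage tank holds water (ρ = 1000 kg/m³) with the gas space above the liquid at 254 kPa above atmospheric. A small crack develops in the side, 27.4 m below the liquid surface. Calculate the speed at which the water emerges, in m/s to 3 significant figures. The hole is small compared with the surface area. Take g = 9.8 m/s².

v ≈ 32.3 m/s

Take point 1 at the surface (v₁ ≈ 0) and point 2 at the hole (at atmospheric pressure). Bernoulli: P₁ + ρg h = P_atm + ½ρv₂².
With P₁ − P_atm = 254000 Pa, v₂ = √(2gh + 2ΔP/ρ) = √(2·9.8·27.4 + 2·254000/1000) = 32.3 m/s.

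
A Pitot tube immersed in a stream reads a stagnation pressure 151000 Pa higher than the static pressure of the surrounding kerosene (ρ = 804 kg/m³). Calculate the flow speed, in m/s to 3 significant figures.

Bernoulli between the free stream and the stagnation point: ½ρv² = P_stag − P_static.
v = √(2ΔP/ρ) = √(2·151000/804) = 19.4 m/s.

v ≈ 19.4 m/s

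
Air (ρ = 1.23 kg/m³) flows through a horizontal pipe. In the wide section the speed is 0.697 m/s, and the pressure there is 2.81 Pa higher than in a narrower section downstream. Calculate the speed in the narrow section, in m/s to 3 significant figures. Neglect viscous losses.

v₂ ≈ 2.25 m/s

Along the level pipe P + ½ρv² is conserved, hence v₂² = v₁² + 2(P₁ − P₂)/ρ.
v₂ = √(0.697² + 2·2.81/1.23) = √(0.486 + 4.57) = 2.25 m/s.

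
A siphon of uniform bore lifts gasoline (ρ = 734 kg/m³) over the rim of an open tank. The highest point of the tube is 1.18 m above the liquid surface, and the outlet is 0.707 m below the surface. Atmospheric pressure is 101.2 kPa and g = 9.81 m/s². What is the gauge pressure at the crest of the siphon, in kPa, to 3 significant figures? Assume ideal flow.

From the surface to the outlet (both open to atmosphere, surface at rest): v = √(2g·h_out) = √(2·9.81·0.707) = 3.72 m/s.
With constant cross-section the crest speed equals v; applying Bernoulli from the surface up to the crest, P_top = P_atm − ½ρv² − ρg·h_top.
P_top = 101200 − ½·734·3.72² − 734·9.81·1.18 = 87600 Pa. So P_gauge = P_top − P_atm = -13600 Pa.

-13.6 kPa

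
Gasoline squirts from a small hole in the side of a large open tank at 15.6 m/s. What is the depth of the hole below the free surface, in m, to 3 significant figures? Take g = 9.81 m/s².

Torricelli: v = √(2gh), so h = v²/(2g).
h = 15.6²/(2·9.81) = 243/19.62 = 12.4 m.

h ≈ 12.4 m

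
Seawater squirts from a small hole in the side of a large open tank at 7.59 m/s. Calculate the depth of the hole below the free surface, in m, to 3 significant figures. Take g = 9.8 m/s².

h ≈ 2.94 m

Torricelli: v = √(2gh), so h = v²/(2g).
h = 7.59²/(2·9.8) = 57.6/19.60 = 2.94 m.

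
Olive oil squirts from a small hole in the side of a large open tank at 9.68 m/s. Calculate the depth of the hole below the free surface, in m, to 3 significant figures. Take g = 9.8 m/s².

h = 4.78 m

For a small hole in a large open tank, ½v² = gh, giving h = v²/(2g).
h = 9.68²/(2·9.8) = 93.7/19.60 = 4.78 m.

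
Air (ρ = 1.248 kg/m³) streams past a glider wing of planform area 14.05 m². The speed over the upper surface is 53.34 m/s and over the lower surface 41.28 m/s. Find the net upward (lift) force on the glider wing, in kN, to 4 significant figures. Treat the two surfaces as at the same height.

F ≈ 10.00 kN

The faster flow above has the lower pressure; Bernoulli (same height) gives ΔP = ½ρ(v_up² − v_low²).
ΔP = ½·1.248·(53.34² − 41.28²) = 712.1 Pa.
Lift = ΔP · A = 712.1 × 14.05 = 10000 N.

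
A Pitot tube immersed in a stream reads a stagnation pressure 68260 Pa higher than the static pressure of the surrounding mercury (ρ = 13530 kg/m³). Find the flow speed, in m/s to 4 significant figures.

v ≈ 3.177 m/s

The dynamic pressure equals the rise in static pressure at the stagnation point: ΔP = ½ρv².
v = √(2ΔP/ρ) = √(2·68260/13530) = 3.177 m/s.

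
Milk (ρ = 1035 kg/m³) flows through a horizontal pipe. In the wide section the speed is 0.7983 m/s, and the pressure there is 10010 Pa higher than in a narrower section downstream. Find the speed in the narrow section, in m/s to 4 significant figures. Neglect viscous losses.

With h₁ = h₂, rearranging Bernoulli gives v₂ = √(v₁² + 2ΔP/ρ).
v₂ = √(0.7983² + 2·10010/1035) = √(0.6373 + 19.34) = 4.470 m/s.

4.470 m/s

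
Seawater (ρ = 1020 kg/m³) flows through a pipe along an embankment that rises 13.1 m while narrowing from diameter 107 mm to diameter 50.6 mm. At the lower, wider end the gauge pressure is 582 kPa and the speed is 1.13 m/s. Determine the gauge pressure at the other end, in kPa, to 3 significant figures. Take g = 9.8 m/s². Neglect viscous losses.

Continuity gives A₁v₁ = A₂v₂, so v₂ = (89.9 cm²)/(20.1 cm²) × 1.13 m/s = 5.05 m/s.
Energy conservation along the streamline gives P₂ = P₁ − ½ρ(v₂² − v₁²) − ρg(h₂ − h₁).
P₂ = 582000 + ½·1020·(1.13² − 5.05²) − 1020·9.8·(+13.1) = 582000 + (-12400) − (131000) = 439000 Pa.

P₂ ≈ 439 kPa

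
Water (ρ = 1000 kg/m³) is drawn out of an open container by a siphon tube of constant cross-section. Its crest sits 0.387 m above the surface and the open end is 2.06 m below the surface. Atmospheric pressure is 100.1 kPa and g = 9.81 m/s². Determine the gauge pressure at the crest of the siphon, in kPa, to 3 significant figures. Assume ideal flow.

Bernoulli surface→outlet gives ½v² = g·h_out, so v = √(2·9.81·2.06) = 6.36 m/s.
Continuity keeps v the same throughout the tube; from surface to crest, P_atm + 0 = P_top + ½ρv² + ρg·h_top.
P_top = 100100 − ½·1000·6.36² − 1000·9.81·0.387 = 76100 Pa. So P_gauge = P_top − P_atm = -24000 Pa.

P_gauge ≈ -24.0 kPa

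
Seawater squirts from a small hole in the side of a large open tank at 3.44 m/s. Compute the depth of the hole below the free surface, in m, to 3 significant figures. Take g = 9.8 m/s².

0.604 m

Inverting v = √(2gh) gives h = v² / 2g.
h = 3.44²/(2·9.8) = 11.8/19.60 = 0.604 m.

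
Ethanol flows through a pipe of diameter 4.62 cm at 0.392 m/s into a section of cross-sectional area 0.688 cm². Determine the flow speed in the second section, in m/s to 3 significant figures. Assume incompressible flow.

By continuity, v₂ = v₁·A₁/A₂ = 0.392·(16.8/0.688) = 9.55 m/s.

v₂ ≈ 9.55 m/s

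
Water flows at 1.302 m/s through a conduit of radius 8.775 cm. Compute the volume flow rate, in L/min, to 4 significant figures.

Q = A·v = 0.02419 m² × 1.302 m/s = 0.03150 m³/s.
Converting: 0.03150 m³/s × 60000 = 1890 L/min.

Q ≈ 1890 L/min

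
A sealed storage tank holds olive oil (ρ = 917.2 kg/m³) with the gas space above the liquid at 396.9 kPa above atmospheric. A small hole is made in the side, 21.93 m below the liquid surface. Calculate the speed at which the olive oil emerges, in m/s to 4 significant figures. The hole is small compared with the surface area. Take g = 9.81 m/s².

v ≈ 36.00 m/s

Take point 1 at the surface (v₁ ≈ 0) and point 2 at the hole (at atmospheric pressure). Bernoulli: P₁ + ρg h = P_atm + ½ρv₂².
With P₁ − P_atm = 396900 Pa, v₂ = √(2gh + 2ΔP/ρ) = √(2·9.81·21.93 + 2·396900/917.2) = 36.00 m/s.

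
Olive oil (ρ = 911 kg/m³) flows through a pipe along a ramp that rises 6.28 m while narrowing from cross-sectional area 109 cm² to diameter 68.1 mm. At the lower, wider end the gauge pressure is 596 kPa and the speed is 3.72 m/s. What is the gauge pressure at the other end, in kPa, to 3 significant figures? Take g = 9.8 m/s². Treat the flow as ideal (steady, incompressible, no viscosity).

P₂ ≈ 490 kPa

Mass conservation (A₁v₁ = A₂v₂) gives v₂ = 3.72 × 109/36.4 = 11.1 m/s.
Applying Bernoulli between the two ends and solving for P₂: P₂ = P₁ + ½ρ(v₁² − v₂²) − ρgΔh.
P₂ = 596000 + ½·911·(3.72² − 11.1²) − 911·9.8·(+6.28) = 596000 + (-50100) − (56100) = 490000 Pa.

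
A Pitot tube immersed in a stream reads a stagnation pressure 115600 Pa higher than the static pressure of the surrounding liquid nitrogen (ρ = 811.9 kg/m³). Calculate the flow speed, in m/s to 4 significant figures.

16.87 m/s

The dynamic pressure equals the rise in static pressure at the stagnation point: ΔP = ½ρv².
v = √(2ΔP/ρ) = √(2·115600/811.9) = 16.87 m/s.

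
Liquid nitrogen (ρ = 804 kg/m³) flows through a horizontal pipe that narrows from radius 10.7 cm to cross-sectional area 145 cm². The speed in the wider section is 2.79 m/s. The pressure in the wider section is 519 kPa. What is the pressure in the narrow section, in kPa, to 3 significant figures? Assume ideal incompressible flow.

Continuity gives A₁v₁ = A₂v₂, so v₂ = (360 cm²)/(145 cm²) × 2.79 m/s = 6.92 m/s.
With no height change, Bernoulli's equation is P₁ + ½ρv₁² = P₂ + ½ρv₂².
P₂ = P₁ − ½ρ(v₂² − v₁²) = 519000 − ½·804·(6.92² − 2.79²) = 519000 − 16100 = 503000 Pa.

P₂ ≈ 503 kPa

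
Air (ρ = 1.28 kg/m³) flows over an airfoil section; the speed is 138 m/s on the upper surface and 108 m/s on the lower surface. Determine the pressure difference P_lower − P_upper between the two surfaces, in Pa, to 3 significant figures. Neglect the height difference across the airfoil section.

4720 Pa

The pressure is lower where the speed is higher: ΔP = ½ρ(v_up² − v_low²).
ΔP = ½·1.28·(138² − 108²) = 4720 Pa.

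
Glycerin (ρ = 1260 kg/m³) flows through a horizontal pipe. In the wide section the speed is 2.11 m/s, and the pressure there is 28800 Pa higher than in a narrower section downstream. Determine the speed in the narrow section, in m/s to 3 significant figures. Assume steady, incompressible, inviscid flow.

v₂ ≈ 7.08 m/s

With h₁ = h₂, rearranging Bernoulli gives v₂ = √(v₁² + 2ΔP/ρ).
v₂ = √(2.11² + 2·28800/1260) = √(4.45 + 45.7) = 7.08 m/s.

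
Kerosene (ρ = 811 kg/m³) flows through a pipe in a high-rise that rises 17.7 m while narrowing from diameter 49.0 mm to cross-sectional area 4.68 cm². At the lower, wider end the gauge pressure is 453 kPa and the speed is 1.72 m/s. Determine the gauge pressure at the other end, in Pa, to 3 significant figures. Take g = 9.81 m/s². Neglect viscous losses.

294000 Pa

By continuity, v₂ = v₁·A₁/A₂ = 1.72·(18.9/4.68) = 6.93 m/s.
Bernoulli: P₁ + ½ρv₁² + ρg h₁ = P₂ + ½ρv₂² + ρg h₂, so P₂ = P₁ + ½ρ(v₁² − v₂²) − ρg(h₂ − h₁).
P₂ = 453000 + ½·811·(1.72² − 6.93²) − 811·9.81·(+17.7) = 453000 + (-18300) − (141000) = 294000 Pa.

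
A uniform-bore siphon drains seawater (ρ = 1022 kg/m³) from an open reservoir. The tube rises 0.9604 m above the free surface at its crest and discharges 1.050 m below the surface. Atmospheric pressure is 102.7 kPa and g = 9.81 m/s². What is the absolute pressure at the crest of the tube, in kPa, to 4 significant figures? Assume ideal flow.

P_top ≈ 82.54 kPa

Bernoulli surface→outlet gives ½v² = g·h_out, so v = √(2·9.81·1.050) = 4.539 m/s.
Continuity keeps v the same throughout the tube; from surface to crest, P_atm + 0 = P_top + ½ρv² + ρg·h_top.
P_top = 102700 − ½·1022·4.539² − 1022·9.81·0.9604 = 82540 Pa.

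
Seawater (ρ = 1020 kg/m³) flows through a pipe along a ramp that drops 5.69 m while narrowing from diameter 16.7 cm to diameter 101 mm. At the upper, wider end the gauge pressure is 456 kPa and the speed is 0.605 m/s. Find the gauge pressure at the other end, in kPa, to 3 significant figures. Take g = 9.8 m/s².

P₂ ≈ 512 kPa

Continuity gives A₁v₁ = A₂v₂, so v₂ = (219 cm²)/(80.1 cm²) × 0.605 m/s = 1.65 m/s.
Applying Bernoulli between the two ends and solving for P₂: P₂ = P₁ + ½ρ(v₁² − v₂²) − ρgΔh.
P₂ = 456000 + ½·1020·(0.605² − 1.65²) − 1020·9.8·(−5.69) = 456000 + (-1210) − (-56900) = 512000 Pa.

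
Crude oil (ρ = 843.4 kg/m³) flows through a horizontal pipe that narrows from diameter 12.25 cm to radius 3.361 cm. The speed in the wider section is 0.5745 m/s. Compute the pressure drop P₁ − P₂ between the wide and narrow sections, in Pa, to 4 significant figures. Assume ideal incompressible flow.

ΔP ≈ 1396 Pa

By continuity, v₂ = v₁·A₁/A₂ = 0.5745·(117.9/35.49) = 1.908 m/s.
Bernoulli (h₁ = h₂): P₁ − P₂ = ½ρ(v₂² − v₁²).
P₁ − P₂ = ½·843.4·(1.908² − 0.5745²) = ½·843.4·3.310 = 1396 Pa.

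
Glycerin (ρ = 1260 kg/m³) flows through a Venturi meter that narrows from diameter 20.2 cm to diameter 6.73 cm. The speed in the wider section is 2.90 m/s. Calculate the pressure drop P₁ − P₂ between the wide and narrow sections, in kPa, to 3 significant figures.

ΔP = 425 kPa

Mass conservation (A₁v₁ = A₂v₂) gives v₂ = 2.90 × 320/35.6 = 26.1 m/s.
The pipe is horizontal, so Bernoulli reduces to P₁ + ½ρv₁² = P₂ + ½ρv₂².
P₁ − P₂ = ½·1260·(26.1² − 2.90²) = ½·1260·674 = 425000 Pa.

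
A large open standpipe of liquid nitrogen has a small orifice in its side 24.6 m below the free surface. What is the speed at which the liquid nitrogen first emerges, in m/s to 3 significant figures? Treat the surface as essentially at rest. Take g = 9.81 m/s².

v = 22.0 m/s

Bernoulli from surface to hole (P equal, v_surface ≈ 0): v = √(2gh) = √(2×9.81×24.6) = 22.0 m/s.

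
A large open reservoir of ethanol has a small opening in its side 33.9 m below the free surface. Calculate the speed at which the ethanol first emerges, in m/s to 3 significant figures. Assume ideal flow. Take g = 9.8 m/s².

v = 25.8 m/s

The surface is effectively still and both ends are open, so ½v² = gh and v = √(2·9.8·33.9) = 25.8 m/s.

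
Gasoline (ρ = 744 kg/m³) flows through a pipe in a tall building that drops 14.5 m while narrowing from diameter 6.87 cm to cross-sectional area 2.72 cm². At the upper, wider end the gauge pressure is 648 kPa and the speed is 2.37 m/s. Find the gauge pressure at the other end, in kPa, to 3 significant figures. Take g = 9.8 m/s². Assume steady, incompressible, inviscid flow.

P₂ ≈ 368 kPa

By continuity, v₂ = v₁·A₁/A₂ = 2.37·(37.1/2.72) = 32.3 m/s.
Applying Bernoulli between the two ends and solving for P₂: P₂ = P₁ + ½ρ(v₁² − v₂²) − ρgΔh.
P₂ = 648000 + ½·744·(2.37² − 32.3²) − 744·9.8·(−14.5) = 648000 + (-386000) − (-106000) = 368000 Pa.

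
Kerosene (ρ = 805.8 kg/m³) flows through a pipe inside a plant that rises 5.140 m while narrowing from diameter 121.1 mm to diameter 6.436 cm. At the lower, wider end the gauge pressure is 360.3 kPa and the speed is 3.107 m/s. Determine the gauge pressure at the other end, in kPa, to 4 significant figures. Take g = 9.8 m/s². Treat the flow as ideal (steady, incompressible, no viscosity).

Mass conservation (A₁v₁ = A₂v₂) gives v₂ = 3.107 × 115.2/32.53 = 11.00 m/s.
Bernoulli: P₁ + ½ρv₁² + ρg h₁ = P₂ + ½ρv₂² + ρg h₂, so P₂ = P₁ + ½ρ(v₁² − v₂²) − ρg(h₂ − h₁).
P₂ = 360300 + ½·805.8·(3.107² − 11.00²) − 805.8·9.8·(+5.140) = 360300 + (-44860) − (40590) = 274800 Pa.

P₂ ≈ 274.8 kPa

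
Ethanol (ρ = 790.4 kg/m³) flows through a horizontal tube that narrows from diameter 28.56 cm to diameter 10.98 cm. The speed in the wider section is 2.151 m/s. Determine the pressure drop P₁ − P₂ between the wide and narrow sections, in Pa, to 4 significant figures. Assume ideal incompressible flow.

81870 Pa

The volume flow rate is constant, so v₂ = (A₁/A₂)v₁ = (640.6/94.69)·2.151 = 14.55 m/s.
Along the horizontal streamline, P + ½ρv² is constant.
P₁ − P₂ = ½·790.4·(14.55² − 2.151²) = ½·790.4·207.2 = 81870 Pa.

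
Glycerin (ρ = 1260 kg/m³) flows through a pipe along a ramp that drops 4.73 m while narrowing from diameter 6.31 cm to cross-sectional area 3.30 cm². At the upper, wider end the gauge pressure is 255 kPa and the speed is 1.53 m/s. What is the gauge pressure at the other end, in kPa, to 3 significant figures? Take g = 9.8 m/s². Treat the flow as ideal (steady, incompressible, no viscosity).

P₂ ≈ 182 kPa

Mass conservation (A₁v₁ = A₂v₂) gives v₂ = 1.53 × 31.3/3.30 = 14.5 m/s.
Applying Bernoulli between the two ends and solving for P₂: P₂ = P₁ + ½ρ(v₁² − v₂²) − ρgΔh.
P₂ = 255000 + ½·1260·(1.53² − 14.5²) − 1260·9.8·(−4.73) = 255000 + (-131000) − (-58400) = 182000 Pa.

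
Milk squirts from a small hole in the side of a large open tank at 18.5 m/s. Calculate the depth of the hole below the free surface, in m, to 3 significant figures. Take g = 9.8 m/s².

For a small hole in a large open tank, ½v² = gh, giving h = v²/(2g).
h = 18.5²/(2·9.8) = 342/19.60 = 17.5 m.

h = 17.5 m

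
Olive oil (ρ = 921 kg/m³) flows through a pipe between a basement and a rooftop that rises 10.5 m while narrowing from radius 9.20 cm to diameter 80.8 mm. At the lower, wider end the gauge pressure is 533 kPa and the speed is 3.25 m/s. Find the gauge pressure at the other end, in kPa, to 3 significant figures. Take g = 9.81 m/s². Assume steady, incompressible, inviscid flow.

The volume flow rate is constant, so v₂ = (A₁/A₂)v₁ = (266/51.3)·3.25 = 16.9 m/s.
Energy conservation along the streamline gives P₂ = P₁ − ½ρ(v₂² − v₁²) − ρg(h₂ − h₁).
P₂ = 533000 + ½·921·(3.25² − 16.9²) − 921·9.81·(+10.5) = 533000 + (-126000) − (94900) = 312000 Pa.

P₂ = 312 kPa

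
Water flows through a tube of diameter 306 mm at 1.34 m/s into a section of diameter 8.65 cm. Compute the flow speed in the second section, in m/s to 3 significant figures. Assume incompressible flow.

v₂ ≈ 16.8 m/s

Mass conservation (A₁v₁ = A₂v₂) gives v₂ = 1.34 × 735/58.8 = 16.8 m/s.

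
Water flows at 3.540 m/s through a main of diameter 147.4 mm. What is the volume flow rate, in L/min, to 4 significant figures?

Q = A·v = 0.01706 m² × 3.540 m/s = 0.06041 m³/s.
Converting: 0.06041 m³/s × 60000 = 3624 L/min.

Q ≈ 3624 L/min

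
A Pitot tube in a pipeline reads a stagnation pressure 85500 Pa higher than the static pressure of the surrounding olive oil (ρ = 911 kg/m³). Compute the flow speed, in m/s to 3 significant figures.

Bernoulli between the free stream and the stagnation point: ½ρv² = P_stag − P_static.
v = √(2ΔP/ρ) = √(2·85500/911) = 13.7 m/s.

v ≈ 13.7 m/s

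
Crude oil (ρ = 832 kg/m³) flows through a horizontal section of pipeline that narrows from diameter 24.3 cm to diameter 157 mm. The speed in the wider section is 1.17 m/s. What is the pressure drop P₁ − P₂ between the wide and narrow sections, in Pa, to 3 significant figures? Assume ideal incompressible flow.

The volume flow rate is constant, so v₂ = (A₁/A₂)v₁ = (464/194)·1.17 = 2.80 m/s.
Bernoulli (h₁ = h₂): P₁ − P₂ = ½ρ(v₂² − v₁²).
P₁ − P₂ = ½·832·(2.80² − 1.17²) = ½·832·6.49 = 2700 Pa.

ΔP ≈ 2700 Pa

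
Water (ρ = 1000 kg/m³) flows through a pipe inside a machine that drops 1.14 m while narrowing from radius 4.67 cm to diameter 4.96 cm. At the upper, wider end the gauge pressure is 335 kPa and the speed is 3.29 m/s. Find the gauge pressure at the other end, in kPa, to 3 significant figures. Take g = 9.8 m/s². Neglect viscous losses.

284 kPa

By continuity, v₂ = v₁·A₁/A₂ = 3.29·(68.5/19.3) = 11.7 m/s.
Energy conservation along the streamline gives P₂ = P₁ − ½ρ(v₂² − v₁²) − ρg(h₂ − h₁).
P₂ = 335000 + ½·1000·(3.29² − 11.7²) − 1000·9.8·(−1.14) = 335000 + (-62600) − (-11200) = 284000 Pa.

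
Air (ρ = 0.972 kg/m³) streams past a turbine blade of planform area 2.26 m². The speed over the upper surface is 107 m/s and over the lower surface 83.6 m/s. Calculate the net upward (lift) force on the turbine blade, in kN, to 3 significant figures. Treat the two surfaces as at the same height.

F ≈ 4.90 kN

From P + ½ρv² = const at equal height, P_low − P_up = ½ρ(v_up² − v_low²).
ΔP = ½·0.972·(107² − 83.6²) = 2170 Pa.
Lift = ΔP · A = 2170 × 2.26 = 4900 N.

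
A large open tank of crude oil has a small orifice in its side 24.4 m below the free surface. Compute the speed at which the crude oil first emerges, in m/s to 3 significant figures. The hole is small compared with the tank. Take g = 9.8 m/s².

With the surface at rest and both surface and jet at atmospheric pressure, Bernoulli gives ρg h = ½ρv², so v = √(2gh) = √(2·9.8·24.4) = 21.9 m/s.

v ≈ 21.9 m/s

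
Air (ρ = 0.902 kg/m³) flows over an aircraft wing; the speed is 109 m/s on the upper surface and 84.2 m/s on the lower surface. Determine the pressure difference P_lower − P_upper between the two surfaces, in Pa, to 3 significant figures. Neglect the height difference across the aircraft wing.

With negligible Δh, P + ½ρv² is constant, so P_low − P_up = ½ρ(v_up² − v_low²).
ΔP = ½·0.902·(109² − 84.2²) = 2160 Pa.

ΔP ≈ 2160 Pa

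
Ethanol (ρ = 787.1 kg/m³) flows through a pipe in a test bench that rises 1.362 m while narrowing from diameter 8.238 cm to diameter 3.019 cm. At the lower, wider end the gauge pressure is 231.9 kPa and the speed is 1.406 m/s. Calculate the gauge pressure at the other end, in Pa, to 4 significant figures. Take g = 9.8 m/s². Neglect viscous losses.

Continuity gives A₁v₁ = A₂v₂, so v₂ = (53.30 cm²)/(7.158 cm²) × 1.406 m/s = 10.47 m/s.
Bernoulli: P₁ + ½ρv₁² + ρg h₁ = P₂ + ½ρv₂² + ρg h₂, so P₂ = P₁ + ½ρ(v₁² − v₂²) − ρg(h₂ − h₁).
P₂ = 231900 + ½·787.1·(1.406² − 10.47²) − 787.1·9.8·(+1.362) = 231900 + (-42350) − (10510) = 179000 Pa.

P₂ ≈ 179000 Pa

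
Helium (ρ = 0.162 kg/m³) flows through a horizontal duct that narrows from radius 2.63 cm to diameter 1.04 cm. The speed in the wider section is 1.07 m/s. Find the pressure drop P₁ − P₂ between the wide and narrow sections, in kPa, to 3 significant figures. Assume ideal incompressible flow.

The volume flow rate is constant, so v₂ = (A₁/A₂)v₁ = (21.7/0.849)·1.07 = 27.4 m/s.
With no height change, Bernoulli's equation is P₁ + ½ρv₁² = P₂ + ½ρv₂².
P₁ − P₂ = ½·0.162·(27.4² − 1.07²) = ½·0.162·748 = 60.6 Pa.

ΔP ≈ 0.0606 kPa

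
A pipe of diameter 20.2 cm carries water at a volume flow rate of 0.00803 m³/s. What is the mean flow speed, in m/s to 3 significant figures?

v ≈ 0.251 m/s

Q = 0.00803 m³/s = 0.00803 m³/s.
v = Q/A = 0.00803 / 0.0320 = 0.251 m/s.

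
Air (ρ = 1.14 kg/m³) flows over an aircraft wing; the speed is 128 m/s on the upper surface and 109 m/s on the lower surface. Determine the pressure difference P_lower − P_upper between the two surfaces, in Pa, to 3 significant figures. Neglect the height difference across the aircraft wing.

ΔP ≈ 2570 Pa

Bernoulli (same height): P_lower − P_upper = ½ρ(v_upper² − v_lower²).
ΔP = ½·1.14·(128² − 109²) = 2570 Pa.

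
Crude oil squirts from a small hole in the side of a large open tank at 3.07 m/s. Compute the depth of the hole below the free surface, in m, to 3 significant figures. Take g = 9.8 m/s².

Torricelli: v = √(2gh), so h = v²/(2g).
h = 3.07²/(2·9.8) = 9.42/19.60 = 0.481 m.

h ≈ 0.481 m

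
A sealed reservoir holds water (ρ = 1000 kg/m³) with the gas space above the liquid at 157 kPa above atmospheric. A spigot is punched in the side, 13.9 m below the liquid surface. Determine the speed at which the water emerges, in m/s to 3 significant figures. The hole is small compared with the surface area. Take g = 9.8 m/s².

Take point 1 at the surface (v₁ ≈ 0) and point 2 at the hole (at atmospheric pressure). Bernoulli: P₁ + ρg h = P_atm + ½ρv₂².
With P₁ − P_atm = 157000 Pa, v₂ = √(2gh + 2ΔP/ρ) = √(2·9.8·13.9 + 2·157000/1000) = 24.2 m/s.

v ≈ 24.2 m/s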